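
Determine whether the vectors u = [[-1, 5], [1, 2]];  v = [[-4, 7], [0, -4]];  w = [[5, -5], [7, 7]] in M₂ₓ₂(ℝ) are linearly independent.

linearly independent

Write each element as a coordinate vector in ℝ⁴ using {E₁₁, E₁₂, E₂₁, E₂₂}.
Place the vectors as rows of a 3×4 matrix and reduce to echelon form.
The reduction yields 3 nonzero rows, so the rank is 3.
Since rank = 3 (the number of vectors), the set is linearly independent.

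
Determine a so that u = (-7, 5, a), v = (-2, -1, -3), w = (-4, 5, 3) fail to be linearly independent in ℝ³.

a = 3/7

Dependence holds iff the 3×3 matrix [u v w] is singular.
Cofactor expansion gives det = 6 - 14*a.
Setting this to zero gives a = 3/7.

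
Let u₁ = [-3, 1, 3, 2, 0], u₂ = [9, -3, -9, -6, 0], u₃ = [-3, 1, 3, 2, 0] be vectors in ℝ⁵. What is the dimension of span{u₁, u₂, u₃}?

dim = 1

Form the matrix with u₁, u₂, u₃ as columns and reduce.
Reduction leaves 1 leading entry, giving rank 1.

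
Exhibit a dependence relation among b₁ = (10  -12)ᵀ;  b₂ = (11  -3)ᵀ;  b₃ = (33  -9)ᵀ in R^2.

3b₂ - b₃ = 0

Solve the homogeneous system with b₁, b₂, b₃ as columns by row-reducing the coefficient matrix.
The free variable yields coefficients (0, 3, -1) (any nonzero multiple also works).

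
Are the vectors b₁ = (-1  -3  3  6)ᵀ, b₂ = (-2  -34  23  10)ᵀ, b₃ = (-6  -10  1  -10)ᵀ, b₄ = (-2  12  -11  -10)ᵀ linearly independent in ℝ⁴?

Form the 4×4 matrix with these as columns; its determinant is 0.
A zero determinant means the columns are linearly dependent.

linearly dependent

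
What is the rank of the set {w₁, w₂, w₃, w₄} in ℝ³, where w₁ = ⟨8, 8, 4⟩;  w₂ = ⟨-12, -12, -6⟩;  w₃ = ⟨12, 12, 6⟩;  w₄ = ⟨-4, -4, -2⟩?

rank 1

Form the matrix with w₁, w₂, w₃, w₄ as columns and reduce.
Reduction leaves 1 leading entry, giving rank 1.
(With 4 elements in a 3-dimensional space the rank is at most 3.)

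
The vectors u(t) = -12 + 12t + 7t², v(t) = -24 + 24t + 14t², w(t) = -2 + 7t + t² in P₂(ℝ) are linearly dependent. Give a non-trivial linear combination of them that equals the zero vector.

Pass to coordinate vectors relative to the basis {1, t, t²}.
Write the vectors as columns of a matrix and find a nonzero vector in its null space.
One solution (up to scaling) is (2, -1, 0).

2u - v = 0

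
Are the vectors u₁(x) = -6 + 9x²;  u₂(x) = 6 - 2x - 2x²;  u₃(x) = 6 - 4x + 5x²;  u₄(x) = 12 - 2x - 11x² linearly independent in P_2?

linearly dependent

Write each element as a coordinate vector in ℝ³ using {1, x, x²}.
There are 4 vectors in a 3-dimensional space, so they cannot be linearly independent.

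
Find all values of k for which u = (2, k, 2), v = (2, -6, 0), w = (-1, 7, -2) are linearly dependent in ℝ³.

The set is linearly dependent precisely when det[u; v; w] = 0.
Expanding, det = 4*k + 40.
Solving 4*k + 40 = 0 yields k = -10.

k = -10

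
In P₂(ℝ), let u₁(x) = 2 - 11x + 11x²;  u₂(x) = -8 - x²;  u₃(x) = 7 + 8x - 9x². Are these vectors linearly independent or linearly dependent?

linearly independent

Take coordinates with respect to the standard basis {1, x, x²}.
Place the vectors as rows of a 3×3 matrix and reduce to echelon form.
The reduction yields 3 nonzero rows, so the rank is 3.
Since rank = 3 (the number of vectors), the set is linearly independent.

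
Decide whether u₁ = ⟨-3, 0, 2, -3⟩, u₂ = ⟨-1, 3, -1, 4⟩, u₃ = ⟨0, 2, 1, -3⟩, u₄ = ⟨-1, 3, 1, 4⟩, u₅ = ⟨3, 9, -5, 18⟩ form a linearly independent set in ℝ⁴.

linearly dependent

There are 5 vectors in a 4-dimensional space, so they cannot be linearly independent.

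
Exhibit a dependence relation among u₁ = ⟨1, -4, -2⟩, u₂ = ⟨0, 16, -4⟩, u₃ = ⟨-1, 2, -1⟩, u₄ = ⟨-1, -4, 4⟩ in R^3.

2u₁ + u₂ + 2u₄ = 0

Write the vectors as columns of a matrix and find a nonzero vector in its null space.
The free variable yields coefficients (2, 1, 0, 2) (any nonzero multiple also works).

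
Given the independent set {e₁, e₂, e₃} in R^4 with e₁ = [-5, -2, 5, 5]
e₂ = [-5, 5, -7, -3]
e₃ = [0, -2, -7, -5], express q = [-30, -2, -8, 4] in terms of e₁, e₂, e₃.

Since e₁, e₂, e₃ are independent, the coefficients expressing q are uniquely determined by a linear system.
The system has the unique solution (a₁, a₂, a₃) = (4, 2, 2).

q = 4e₁ + 2e₂ + 2e₃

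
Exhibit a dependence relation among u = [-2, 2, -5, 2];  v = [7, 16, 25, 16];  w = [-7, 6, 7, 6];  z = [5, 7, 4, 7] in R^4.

2u + v - w - 2z = 0

Write the vectors as columns of a matrix and find a nonzero vector in its null space.
One solution (up to scaling) is (2, 1, -1, -2).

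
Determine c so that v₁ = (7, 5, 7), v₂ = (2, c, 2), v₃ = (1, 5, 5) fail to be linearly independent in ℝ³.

The set is linearly dependent precisely when det[v₁; v₂; v₃] = 0.
Expanding, det = 28*c - 40.
Setting this to zero gives c = 10/7.

c = 10/7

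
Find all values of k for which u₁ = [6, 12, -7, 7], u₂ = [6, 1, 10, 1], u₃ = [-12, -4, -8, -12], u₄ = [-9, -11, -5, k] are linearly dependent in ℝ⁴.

k = -2

The set is linearly dependent precisely when det[u₁; u₂; u₃; u₄] = 0.
Expanding, det = -588*k - 1176.
This vanishes exactly when k = -2.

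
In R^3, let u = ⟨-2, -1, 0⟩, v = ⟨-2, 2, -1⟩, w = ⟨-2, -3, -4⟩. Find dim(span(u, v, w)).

Row-reduce the 3×3 matrix with these as rows.
Reduction leaves 3 leading entries, giving rank 3.

dim = 3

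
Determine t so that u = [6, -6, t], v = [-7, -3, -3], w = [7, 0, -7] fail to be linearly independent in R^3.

t = -26

Dependence holds iff the 3×3 matrix [u v w] is singular.
The determinant works out to 21*t + 546.
Solving 21*t + 546 = 0 yields t = -26.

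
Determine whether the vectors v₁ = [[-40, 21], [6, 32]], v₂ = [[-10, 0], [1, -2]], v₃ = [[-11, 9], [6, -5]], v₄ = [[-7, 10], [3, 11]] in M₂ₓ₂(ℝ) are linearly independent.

Take coordinates with respect to the standard basis {E₁₁, E₁₂, E₂₁, E₂₂}.
The matrix [v₁|v₂|v₃|v₄] has determinant 0.
A zero determinant means the columns are linearly dependent.

linearly dependent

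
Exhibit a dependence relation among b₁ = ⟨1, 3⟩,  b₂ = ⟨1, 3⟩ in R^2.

b₁ - b₂ = 0

Solve the homogeneous system with b₁, b₂ as columns by row-reducing the coefficient matrix.
A generator of the null space is (1, -1).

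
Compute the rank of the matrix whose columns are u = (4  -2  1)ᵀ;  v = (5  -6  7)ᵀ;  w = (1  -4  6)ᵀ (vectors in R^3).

Row-reduce the 3×3 matrix with these as rows.
The echelon form has 2 nonzero rows, so the rank is 2.

2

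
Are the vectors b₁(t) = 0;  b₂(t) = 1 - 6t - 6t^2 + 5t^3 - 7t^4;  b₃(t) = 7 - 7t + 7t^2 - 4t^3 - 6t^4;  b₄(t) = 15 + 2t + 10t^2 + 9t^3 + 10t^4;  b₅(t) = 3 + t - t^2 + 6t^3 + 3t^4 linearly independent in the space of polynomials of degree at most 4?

Take coordinates with respect to the standard basis {1, t, …, t^4}.
One of the vectors is the zero vector, so the set is linearly dependent.

linearly dependent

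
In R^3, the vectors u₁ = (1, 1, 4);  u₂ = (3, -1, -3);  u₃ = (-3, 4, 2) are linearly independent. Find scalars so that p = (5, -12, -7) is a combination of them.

p = -u₁ - u₂ - 3u₃

Solve the system with u₁, u₂, u₃ as columns and p as the right-hand side.
The system has the unique solution (α₁, α₂, α₃) = (-1, -1, -3).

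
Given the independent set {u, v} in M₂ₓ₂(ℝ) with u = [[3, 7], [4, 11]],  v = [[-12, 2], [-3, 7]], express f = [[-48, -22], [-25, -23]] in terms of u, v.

Take coordinate vectors relative to {E₁₁, E₁₂, E₂₁, E₂₂}.
Write f = c₁u + c₂v and equate components.
Row-reducing the augmented matrix gives the unique coefficients (c₁, c₂) = (-4, 3).

f = -4u + 3v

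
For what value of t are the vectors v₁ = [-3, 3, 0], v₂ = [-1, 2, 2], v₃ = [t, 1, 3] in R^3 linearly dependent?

Dependence holds iff the 3×3 matrix [v₁ v₂ v₃] is singular.
Expanding, det = 6*t - 3.
Setting this to zero gives t = 1/2.

t = 1/2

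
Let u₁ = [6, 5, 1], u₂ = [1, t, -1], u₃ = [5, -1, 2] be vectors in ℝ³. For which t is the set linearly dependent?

The set is linearly dependent precisely when det[u₁; u₂; u₃] = 0.
Expanding, det = 7*t - 42.
This vanishes exactly when t = 6.

t = 6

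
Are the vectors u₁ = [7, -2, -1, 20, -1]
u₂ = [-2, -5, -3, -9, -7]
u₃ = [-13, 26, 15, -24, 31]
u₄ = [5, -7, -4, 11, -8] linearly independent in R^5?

linearly dependent

Place the vectors as rows of a 4×5 matrix and reduce to echelon form.
The reduction yields 2 nonzero rows, so the rank is 2.
Since rank 2 < 4, the set is linearly dependent.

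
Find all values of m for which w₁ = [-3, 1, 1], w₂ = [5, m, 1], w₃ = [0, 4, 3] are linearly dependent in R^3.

Dependence holds iff the 3×3 matrix [w₁ w₂ w₃] is singular.
Expanding, det = 17 - 9*m.
This vanishes exactly when m = 17/9.

m = 17/9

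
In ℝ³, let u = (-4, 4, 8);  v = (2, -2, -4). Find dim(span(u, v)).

1

Put the 3×2 matrix [u|v] into echelon form.
Exactly 1 pivot survives; hence the rank is 1.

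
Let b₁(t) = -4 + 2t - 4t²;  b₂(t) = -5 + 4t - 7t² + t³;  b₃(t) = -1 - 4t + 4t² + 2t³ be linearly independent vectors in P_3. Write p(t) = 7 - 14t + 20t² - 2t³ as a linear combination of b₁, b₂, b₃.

Take coordinate vectors relative to {1, t, …, t³}.
Set up the augmented matrix [b₁ | b₂ | b₃ | p] and row-reduce.
The system has the unique solution (α₁, α₂, α₃) = (3, -4, 1).

p = 3b₁ - 4b₂ + b₃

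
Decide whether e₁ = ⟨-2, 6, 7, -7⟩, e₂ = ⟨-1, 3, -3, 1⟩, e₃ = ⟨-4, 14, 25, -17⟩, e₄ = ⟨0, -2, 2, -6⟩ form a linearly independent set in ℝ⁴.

Form the 4×4 matrix with these as columns; its determinant is 0.
A zero determinant means the columns are linearly dependent.
Indeed 3e₁ - 2e₂ - e₃ - e₄ = 0.

linearly dependent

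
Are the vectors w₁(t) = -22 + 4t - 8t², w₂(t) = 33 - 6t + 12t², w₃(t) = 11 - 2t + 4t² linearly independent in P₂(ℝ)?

linearly dependent

Write each element as a coordinate vector in ℝ³ using {1, t, t²}.
Place the vectors as rows of a 3×3 matrix and reduce to echelon form.
The reduction yields 1 nonzero row, so the rank is 1.
Since rank 1 < 3, the set is linearly dependent.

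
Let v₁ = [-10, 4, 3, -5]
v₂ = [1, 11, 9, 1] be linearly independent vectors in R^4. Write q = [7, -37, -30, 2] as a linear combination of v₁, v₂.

Solve the system with v₁, v₂ as columns and q as the right-hand side.
Back-substitution yields (c₁, c₂) = (-1, -3).

q = -v₁ - 3v₂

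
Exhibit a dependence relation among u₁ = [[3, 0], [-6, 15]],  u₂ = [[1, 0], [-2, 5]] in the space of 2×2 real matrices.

u₁ - 3u₂ = 0

Take coordinates with respect to {E₁₁, E₁₂, E₂₁, E₂₂}.
Write the vectors as columns of a matrix and find a nonzero vector in its null space.
A generator of the null space is (1, -3).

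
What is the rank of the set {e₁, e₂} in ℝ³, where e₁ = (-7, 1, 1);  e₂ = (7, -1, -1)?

1

Apply Gaussian elimination to the matrix whose rows are e₁, e₂.
There is 1 pivot column, so rank = 1.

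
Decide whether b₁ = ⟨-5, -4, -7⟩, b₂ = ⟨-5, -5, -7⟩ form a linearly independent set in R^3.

linearly independent

Place the vectors as rows of a 2×3 matrix and reduce to echelon form.
The reduction yields 2 nonzero rows, so the rank is 2.
Since rank = 2 (the number of vectors), the set is linearly independent.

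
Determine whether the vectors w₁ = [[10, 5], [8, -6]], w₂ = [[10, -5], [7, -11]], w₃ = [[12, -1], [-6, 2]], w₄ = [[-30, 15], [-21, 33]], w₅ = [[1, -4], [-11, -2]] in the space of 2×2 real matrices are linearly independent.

Write each element as a coordinate vector in ℝ⁴ using {E₁₁, E₁₂, E₂₁, E₂₂}.
There are 5 vectors in a 4-dimensional space, so they cannot be linearly independent.

linearly dependent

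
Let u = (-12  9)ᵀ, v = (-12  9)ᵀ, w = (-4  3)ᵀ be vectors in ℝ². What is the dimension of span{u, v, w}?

dim = 1

Form the matrix with u, v, w as columns and reduce.
There is 1 pivot column, so rank = 1.
(With 3 elements in a 2-dimensional space the rank is at most 2.)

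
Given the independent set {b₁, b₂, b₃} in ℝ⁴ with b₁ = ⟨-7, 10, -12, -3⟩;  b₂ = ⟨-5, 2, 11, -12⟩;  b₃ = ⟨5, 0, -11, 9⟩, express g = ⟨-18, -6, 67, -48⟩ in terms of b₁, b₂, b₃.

g = -b₁ + 2b₂ - 3b₃

Since b₁, b₂, b₃ are independent, the coefficients expressing g are uniquely determined by a linear system.
Row-reducing the augmented matrix gives the unique coefficients (c₁, c₂, c₃) = (-1, 2, -3).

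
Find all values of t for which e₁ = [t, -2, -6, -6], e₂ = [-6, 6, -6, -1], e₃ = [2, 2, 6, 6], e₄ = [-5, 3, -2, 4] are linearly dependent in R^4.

The vectors are dependent exactly when the determinant of the matrix with rows e₁, e₂, e₃, e₄ vanishes.
Cofactor expansion gives det = 178*t + 356.
Setting this to zero gives t = -2.

t = -2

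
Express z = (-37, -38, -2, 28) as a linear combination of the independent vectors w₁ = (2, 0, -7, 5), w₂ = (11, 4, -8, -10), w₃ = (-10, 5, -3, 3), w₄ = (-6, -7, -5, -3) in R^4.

Since w₁, w₂, w₃, w₄ are independent, the coefficients expressing z are uniquely determined by a linear system.
The system has the unique solution (c₁, …, c₄) = (2, -3, -1, 3).

z = 2w₁ - 3w₂ - w₃ + 3w₄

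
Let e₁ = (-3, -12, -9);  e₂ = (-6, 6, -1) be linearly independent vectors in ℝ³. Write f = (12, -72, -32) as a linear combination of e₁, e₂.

Set up the augmented matrix [e₁ | e₂ | f] and row-reduce.
Back-substitution yields (a₁, a₂) = (4, -4).

f = 4e₁ - 4e₂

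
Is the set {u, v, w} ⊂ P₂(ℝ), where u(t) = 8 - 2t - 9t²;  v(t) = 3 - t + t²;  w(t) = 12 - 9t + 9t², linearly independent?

Write each element as a coordinate vector in ℝ³ using {1, t, t²}.
The matrix [u|v|w] has determinant 165.
A nonzero determinant means the columns are linearly independent.

linearly independent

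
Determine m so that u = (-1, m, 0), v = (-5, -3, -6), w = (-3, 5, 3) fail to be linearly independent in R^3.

m = 7/11

Dependence holds iff the 3×3 matrix [u v w] is singular.
Expanding, det = 33*m - 21.
Setting this to zero gives m = 7/11.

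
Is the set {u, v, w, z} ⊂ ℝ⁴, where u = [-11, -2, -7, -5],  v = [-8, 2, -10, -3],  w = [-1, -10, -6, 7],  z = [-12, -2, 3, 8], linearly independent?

linearly independent

The matrix [u|v|w|z] has determinant 13686.
A nonzero determinant means the columns are linearly independent.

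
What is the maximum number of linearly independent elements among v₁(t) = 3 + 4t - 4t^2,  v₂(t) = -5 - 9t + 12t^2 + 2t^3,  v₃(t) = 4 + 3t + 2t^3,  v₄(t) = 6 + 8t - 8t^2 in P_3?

2

Pass to coordinate vectors with respect to the basis {1, t, …, t^3}.
Apply Gaussian elimination to the matrix whose rows are v₁, v₂, v₃, v₄.
The echelon form has 2 nonzero rows, so the rank is 2.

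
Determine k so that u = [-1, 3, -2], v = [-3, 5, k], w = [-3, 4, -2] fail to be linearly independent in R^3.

k = -14/5

The set is linearly dependent precisely when det[u; v; w] = 0.
The determinant works out to -5*k - 14.
Solving -5*k - 14 = 0 yields k = -14/5.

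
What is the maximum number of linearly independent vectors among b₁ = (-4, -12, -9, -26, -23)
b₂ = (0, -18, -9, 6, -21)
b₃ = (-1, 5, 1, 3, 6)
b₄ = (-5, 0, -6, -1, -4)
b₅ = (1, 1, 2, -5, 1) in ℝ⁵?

3

Form the matrix with b₁, b₂, b₃, b₄, b₅ as columns and reduce.
There are 3 pivot columns, so rank = 3.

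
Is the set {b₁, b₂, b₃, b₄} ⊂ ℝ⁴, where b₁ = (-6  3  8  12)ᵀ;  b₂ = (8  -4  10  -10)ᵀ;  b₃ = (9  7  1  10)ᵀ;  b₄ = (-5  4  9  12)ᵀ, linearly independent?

linearly independent

Row-reduce the matrix whose columns are b₁, b₂, b₃, b₄.
The reduction yields 4 nonzero rows, so the rank is 4.
Since rank = 4 (the number of vectors), the set is linearly independent.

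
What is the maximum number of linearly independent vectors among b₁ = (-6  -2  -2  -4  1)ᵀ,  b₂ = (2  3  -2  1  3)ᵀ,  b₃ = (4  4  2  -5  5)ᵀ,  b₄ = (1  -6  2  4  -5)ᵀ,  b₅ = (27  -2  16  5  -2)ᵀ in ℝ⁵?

Form the matrix with b₁, b₂, b₃, b₄, b₅ as columns and reduce.
The echelon form has 4 nonzero rows, so the rank is 4.

4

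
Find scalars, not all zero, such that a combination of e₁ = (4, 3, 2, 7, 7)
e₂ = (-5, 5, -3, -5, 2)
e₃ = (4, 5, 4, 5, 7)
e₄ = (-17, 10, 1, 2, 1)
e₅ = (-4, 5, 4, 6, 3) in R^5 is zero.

Write the vectors as columns of a matrix and find a nonzero vector in its null space.
A generator of the null space is (0, 1, -1, -1, 2).

e₂ - e₃ - e₄ + 2e₅ = 0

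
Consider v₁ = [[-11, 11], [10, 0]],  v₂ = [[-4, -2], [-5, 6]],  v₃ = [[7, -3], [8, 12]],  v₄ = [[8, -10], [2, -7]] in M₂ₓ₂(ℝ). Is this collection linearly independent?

linearly independent

Take coordinates with respect to the standard basis {E₁₁, E₁₂, E₂₁, E₂₂}.
Form the 4×4 matrix with these as columns; its determinant is -17944.
A nonzero determinant means the columns are linearly independent.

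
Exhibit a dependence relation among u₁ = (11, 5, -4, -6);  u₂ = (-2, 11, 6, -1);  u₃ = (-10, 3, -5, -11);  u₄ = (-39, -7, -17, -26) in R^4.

Row-reduce the matrix with u₁, u₂, u₃, u₄ as columns; the null space gives the coefficients.
One solution (up to scaling) is (1, 1, -3, 1).

u₁ + u₂ - 3u₃ + u₄ = 0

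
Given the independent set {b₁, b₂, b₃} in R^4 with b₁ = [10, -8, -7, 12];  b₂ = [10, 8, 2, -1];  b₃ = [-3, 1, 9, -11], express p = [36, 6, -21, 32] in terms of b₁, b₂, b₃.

p = b₁ + 2b₂ - 2b₃

Write p = α₁b₁ + … + α₃b₃ and equate components.
Back-substitution yields (α₁, α₂, α₃) = (1, 2, -2).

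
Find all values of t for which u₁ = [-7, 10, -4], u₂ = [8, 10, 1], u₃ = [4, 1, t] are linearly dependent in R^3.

t = 7/6

Dependence holds iff the 3×3 matrix [u₁ u₂ u₃] is singular.
The determinant works out to 175 - 150*t.
Setting this to zero gives t = 7/6.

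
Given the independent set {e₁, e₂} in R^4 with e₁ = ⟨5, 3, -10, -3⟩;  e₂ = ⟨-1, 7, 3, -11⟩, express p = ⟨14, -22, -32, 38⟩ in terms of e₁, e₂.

p = 2e₁ - 4e₂

Write p = α₁e₁ + α₂e₂ and equate components.
The system has the unique solution (α₁, α₂) = (2, -4).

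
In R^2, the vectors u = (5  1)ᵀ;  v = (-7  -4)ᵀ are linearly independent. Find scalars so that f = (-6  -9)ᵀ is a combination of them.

f = 3u + 3v

Since u, v are independent, the coefficients expressing f are uniquely determined by a linear system.
Back-substitution yields (a₁, a₂) = (3, 3).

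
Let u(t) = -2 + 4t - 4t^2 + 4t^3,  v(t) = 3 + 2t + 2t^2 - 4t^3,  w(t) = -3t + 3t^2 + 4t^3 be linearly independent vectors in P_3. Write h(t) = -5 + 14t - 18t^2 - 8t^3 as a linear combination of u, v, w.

h = u - v - 4w

Take coordinate vectors relative to {1, t, …, t^3}.
Set up the augmented matrix [u | v | w | h] and row-reduce.
Row-reducing the augmented matrix gives the unique coefficients (α₁, α₂, α₃) = (1, -1, -4).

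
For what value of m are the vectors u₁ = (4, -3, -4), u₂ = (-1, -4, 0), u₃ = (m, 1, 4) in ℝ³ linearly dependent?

m = -9/2

The vectors are dependent exactly when the determinant of the matrix with rows u₁, u₂, u₃ vanishes.
The determinant works out to -16*m - 72.
Setting this to zero gives m = -9/2.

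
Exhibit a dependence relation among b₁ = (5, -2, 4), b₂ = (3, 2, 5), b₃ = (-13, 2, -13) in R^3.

Solve the homogeneous system with b₁, b₂, b₃ as columns by row-reducing the coefficient matrix.
A generator of the null space is (2, 1, 1).

2b₁ + b₂ + b₃ = 0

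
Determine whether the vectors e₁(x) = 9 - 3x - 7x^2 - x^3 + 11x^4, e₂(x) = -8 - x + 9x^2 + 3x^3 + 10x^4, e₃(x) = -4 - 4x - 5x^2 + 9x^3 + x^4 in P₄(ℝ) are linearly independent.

Write each element as a coordinate vector in ℝ⁵ using {1, x, …, x^4}.
Row-reduce the matrix whose columns are e₁, e₂, e₃.
The reduction yields 3 nonzero rows, so the rank is 3.
Since rank = 3 (the number of vectors), the set is linearly independent.

linearly independent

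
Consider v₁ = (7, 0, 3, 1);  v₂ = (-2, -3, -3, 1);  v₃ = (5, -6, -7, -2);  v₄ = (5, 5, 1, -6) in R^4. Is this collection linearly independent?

The matrix [v₁|v₂|v₃|v₄] has determinant 57.
A nonzero determinant means the columns are linearly independent.

linearly independent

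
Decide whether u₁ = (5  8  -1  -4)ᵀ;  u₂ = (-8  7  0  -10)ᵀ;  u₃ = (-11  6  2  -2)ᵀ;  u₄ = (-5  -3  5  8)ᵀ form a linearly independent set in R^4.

Row-reduce the matrix whose columns are u₁, u₂, u₃, u₄.
The reduction yields 4 nonzero rows, so the rank is 4.
Since rank = 4 (the number of vectors), the set is linearly independent.

linearly independent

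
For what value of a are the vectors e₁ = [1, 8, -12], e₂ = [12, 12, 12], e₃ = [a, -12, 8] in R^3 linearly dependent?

Place the vectors as rows of a 3×3 matrix; dependence ⇔ determinant zero.
The determinant works out to 240*a + 1200.
Setting this to zero gives a = -5.

a = -5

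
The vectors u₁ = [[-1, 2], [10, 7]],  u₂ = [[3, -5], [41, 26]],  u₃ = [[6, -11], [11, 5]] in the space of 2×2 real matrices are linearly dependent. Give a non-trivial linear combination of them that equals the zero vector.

3u₁ - u₂ + u₃ = 0

Write each element as a vector in ℝ⁴ using {E₁₁, E₁₂, E₂₁, E₂₂}.
Row-reduce the matrix with u₁, u₂, u₃ as columns; the null space gives the coefficients.
The free variable yields coefficients (3, -1, 1) (any nonzero multiple also works).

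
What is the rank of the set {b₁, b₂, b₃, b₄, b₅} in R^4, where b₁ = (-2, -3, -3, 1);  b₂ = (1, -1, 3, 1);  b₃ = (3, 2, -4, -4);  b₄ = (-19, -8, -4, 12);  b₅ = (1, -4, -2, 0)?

rank 4

Form the matrix with b₁, b₂, b₃, b₄, b₅ as columns and reduce.
Reduction leaves 4 leading entries, giving rank 4.
(With 5 elements in a 4-dimensional space the rank is at most 4.)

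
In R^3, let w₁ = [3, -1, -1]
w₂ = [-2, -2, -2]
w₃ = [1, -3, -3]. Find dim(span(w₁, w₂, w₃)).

Put the 3×3 matrix [w₁|w₂|w₃] into echelon form.
Reduction leaves 2 leading entries, giving rank 2.

2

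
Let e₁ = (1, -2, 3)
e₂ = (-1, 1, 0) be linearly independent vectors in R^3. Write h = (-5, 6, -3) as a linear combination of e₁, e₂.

Since e₁, e₂ are independent, the coefficients expressing h are uniquely determined by a linear system.
Back-substitution yields (α₁, α₂) = (-1, 4).

h = -e₁ + 4e₂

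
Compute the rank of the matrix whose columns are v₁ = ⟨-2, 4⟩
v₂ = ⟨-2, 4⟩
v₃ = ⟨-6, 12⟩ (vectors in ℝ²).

Row-reduce the 3×2 matrix with these as rows.
Reduction leaves 1 leading entry, giving rank 1.
(With 3 elements in a 2-dimensional space the rank is at most 2.)

rank 1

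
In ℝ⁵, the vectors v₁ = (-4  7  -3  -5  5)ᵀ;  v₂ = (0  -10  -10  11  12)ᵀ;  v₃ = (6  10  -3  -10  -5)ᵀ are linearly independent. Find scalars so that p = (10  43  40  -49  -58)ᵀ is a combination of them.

p = -v₁ - 4v₂ + v₃

Since v₁, v₂, v₃ are independent, the coefficients expressing p are uniquely determined by a linear system.
Row-reducing the augmented matrix gives the unique coefficients (c₁, c₂, c₃) = (-1, -4, 1).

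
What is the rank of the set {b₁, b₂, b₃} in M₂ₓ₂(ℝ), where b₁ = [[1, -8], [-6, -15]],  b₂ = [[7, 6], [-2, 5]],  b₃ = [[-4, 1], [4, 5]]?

Represent each element by its coordinate vector in ℝ⁴.
Apply Gaussian elimination to the matrix whose rows are b₁, b₂, b₃.
Exactly 2 pivots survive; hence the rank is 2.

2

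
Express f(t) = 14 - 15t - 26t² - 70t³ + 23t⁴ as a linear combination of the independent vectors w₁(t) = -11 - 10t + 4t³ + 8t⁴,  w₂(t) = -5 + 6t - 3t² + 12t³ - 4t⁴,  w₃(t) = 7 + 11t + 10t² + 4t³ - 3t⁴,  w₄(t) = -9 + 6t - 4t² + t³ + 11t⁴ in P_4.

f = -3w₁ - 4w₂ - 3w₃ + 2w₄

Work in coordinates with respect to the standard basis {1, t, …, t⁴}.
Solve the system with w₁, w₂, w₃, w₄ as columns and f as the right-hand side.
The system has the unique solution (c₁, …, c₄) = (-3, -4, -3, 2).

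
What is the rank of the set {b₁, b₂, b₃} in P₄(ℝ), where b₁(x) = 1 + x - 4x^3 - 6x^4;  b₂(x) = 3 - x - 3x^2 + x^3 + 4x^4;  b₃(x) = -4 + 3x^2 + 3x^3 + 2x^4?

rank 2

Use coordinates relative to {1, x, …, x^4}.
Apply Gaussian elimination to the matrix whose rows are b₁, b₂, b₃.
Exactly 2 pivots survive; hence the rank is 2.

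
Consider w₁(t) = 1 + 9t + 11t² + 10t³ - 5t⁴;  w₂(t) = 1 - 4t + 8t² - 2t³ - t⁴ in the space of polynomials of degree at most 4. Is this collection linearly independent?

Write each element as a coordinate vector in ℝ⁵ using {1, t, …, t⁴}.
Row-reduce the matrix whose columns are w₁, w₂.
The reduction yields 2 nonzero rows, so the rank is 2.
Since rank = 2 (the number of vectors), the set is linearly independent.

linearly independent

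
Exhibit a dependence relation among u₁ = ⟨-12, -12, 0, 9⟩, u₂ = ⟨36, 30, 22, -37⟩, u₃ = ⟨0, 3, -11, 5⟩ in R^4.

Write the vectors as columns of a matrix and find a nonzero vector in its null space.
One solution (up to scaling) is (3, 1, 2).

3u₁ + u₂ + 2u₃ = 0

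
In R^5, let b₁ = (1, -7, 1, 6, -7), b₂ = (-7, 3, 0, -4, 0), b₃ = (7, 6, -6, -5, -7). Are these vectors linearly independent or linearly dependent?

linearly independent

Place the vectors as rows of a 3×5 matrix and reduce to echelon form.
The reduction yields 3 nonzero rows, so the rank is 3.
Since rank = 3 (the number of vectors), the set is linearly independent.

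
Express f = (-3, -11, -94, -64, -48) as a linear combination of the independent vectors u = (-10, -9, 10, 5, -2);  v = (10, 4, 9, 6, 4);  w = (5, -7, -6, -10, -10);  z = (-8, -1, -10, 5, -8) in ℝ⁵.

Since u, v, w, z are independent, the coefficients expressing f are uniquely determined by a linear system.
The system has the unique solution (c₁, …, c₄) = (-3, -4, 3, 1).

f = -3u - 4v + 3w + z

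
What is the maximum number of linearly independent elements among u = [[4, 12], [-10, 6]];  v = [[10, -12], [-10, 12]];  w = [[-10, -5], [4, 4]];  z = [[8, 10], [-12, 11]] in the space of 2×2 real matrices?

Pass to coordinate vectors with respect to the basis {E₁₁, E₁₂, E₂₁, E₂₂}.
Put the 4×4 matrix [u|v|w|z] into echelon form.
There are 4 pivot columns, so rank = 4.

4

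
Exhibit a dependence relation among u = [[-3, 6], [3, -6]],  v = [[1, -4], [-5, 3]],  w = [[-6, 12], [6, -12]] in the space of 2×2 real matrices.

Take coordinates with respect to {E₁₁, E₁₂, E₂₁, E₂₂}.
Write the vectors as columns of a matrix and find a nonzero vector in its null space.
One solution (up to scaling) is (2, 0, -1).

2u - w = 0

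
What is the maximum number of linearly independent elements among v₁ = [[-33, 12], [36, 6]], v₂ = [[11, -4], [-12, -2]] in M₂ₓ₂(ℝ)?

1

Represent each element by its coordinate vector in ℝ⁴.
Put the 4×2 matrix [v₁|v₂] into echelon form.
The echelon form has 1 nonzero row, so the rank is 1.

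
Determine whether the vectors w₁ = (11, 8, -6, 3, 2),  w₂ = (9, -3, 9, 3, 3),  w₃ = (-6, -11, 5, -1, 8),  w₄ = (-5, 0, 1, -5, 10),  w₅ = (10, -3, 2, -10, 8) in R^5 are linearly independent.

linearly independent

Form the 5×5 matrix with these as columns; its determinant is 178881.
A nonzero determinant means the columns are linearly independent.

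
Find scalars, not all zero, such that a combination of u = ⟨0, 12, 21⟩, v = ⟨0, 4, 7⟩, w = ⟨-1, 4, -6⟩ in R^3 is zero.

Row-reduce the matrix with u, v, w as columns; the null space gives the coefficients.
A generator of the null space is (1, -3, 0).

u - 3v = 0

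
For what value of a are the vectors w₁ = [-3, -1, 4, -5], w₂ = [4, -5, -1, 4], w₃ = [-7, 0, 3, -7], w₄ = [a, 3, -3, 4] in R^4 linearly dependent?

a = 3

The vectors are dependent exactly when the determinant of the matrix with rows w₁, w₂, w₃, w₄ vanishes.
The determinant works out to 60*a - 180.
Setting this to zero gives a = 3.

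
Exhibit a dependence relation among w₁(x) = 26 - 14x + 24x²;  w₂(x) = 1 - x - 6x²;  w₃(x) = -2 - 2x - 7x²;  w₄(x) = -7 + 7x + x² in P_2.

w₁ + w₂ + 3w₃ + 3w₄ = 0

Write each element as a vector in ℝ³ using {1, x, x²}.
Write the vectors as columns of a matrix and find a nonzero vector in its null space.
A generator of the null space is (1, 1, 3, 3).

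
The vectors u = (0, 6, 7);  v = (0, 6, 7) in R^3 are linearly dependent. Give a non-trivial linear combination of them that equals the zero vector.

u - v = 0

Solve the homogeneous system with u, v as columns by row-reducing the coefficient matrix.
One solution (up to scaling) is (1, -1).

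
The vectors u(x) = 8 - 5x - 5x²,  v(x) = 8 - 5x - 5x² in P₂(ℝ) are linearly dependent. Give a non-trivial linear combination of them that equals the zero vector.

u - v = 0

Take coordinates with respect to {1, x, x²}.
Solve the homogeneous system with u, v as columns by row-reducing the coefficient matrix.
One solution (up to scaling) is (1, -1).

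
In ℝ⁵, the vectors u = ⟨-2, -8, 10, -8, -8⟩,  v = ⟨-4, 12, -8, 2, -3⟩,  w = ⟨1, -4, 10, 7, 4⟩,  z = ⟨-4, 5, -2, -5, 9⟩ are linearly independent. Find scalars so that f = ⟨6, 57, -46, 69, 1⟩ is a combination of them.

f = -4u + 4v + 2w - 3z

Set up the augmented matrix [u | v | w | z | f] and row-reduce.
The system has the unique solution (α₁, …, α₄) = (-4, 4, 2, -3).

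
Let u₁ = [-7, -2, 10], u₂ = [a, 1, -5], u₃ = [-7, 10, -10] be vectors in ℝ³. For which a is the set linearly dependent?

Dependence holds iff the 3×3 matrix [u₁ u₂ u₃] is singular.
Cofactor expansion gives det = 80*a - 280.
Setting this to zero gives a = 7/2.

a = 7/2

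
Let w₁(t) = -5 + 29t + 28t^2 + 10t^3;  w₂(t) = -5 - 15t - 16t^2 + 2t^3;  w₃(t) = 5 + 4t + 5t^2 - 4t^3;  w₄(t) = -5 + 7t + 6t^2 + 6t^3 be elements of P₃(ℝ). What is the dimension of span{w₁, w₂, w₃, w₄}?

2

Pass to coordinate vectors with respect to the basis {1, t, …, t^3}.
Put the 4×4 matrix [w₁|w₂|w₃|w₄] into echelon form.
Reduction leaves 2 leading entries, giving rank 2.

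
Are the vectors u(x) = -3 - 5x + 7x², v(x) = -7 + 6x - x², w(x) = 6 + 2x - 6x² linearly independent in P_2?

Write each element as a coordinate vector in ℝ³ using {1, x, x²}.
Place the vectors as rows of a 3×3 matrix and reduce to echelon form.
The reduction yields 3 nonzero rows, so the rank is 3.
Since rank = 3 (the number of vectors), the set is linearly independent.

linearly independent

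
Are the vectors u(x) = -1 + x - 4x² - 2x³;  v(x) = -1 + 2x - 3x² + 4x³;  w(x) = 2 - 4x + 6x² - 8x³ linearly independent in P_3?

linearly dependent

Take coordinates with respect to the standard basis {1, x, …, x³}.
One vector is a scalar multiple of another, so the set is dependent.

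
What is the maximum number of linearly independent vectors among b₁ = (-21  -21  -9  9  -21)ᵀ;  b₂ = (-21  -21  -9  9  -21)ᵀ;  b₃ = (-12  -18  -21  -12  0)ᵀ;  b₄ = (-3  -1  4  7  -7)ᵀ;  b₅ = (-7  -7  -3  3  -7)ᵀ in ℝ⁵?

Form the matrix with b₁, b₂, b₃, b₄, b₅ as columns and reduce.
Exactly 2 pivots survive; hence the rank is 2.

2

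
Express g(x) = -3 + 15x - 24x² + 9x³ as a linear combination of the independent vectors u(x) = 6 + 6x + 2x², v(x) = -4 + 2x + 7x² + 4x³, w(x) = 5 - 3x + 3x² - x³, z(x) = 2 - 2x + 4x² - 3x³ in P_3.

Work in coordinates with respect to the standard basis {1, x, …, x³}.
Set up the augmented matrix [u | v | w | z | g] and row-reduce.
Back-substitution yields (α₁, …, α₄) = (1, -1, -1, -4).

g = u - v - w - 4z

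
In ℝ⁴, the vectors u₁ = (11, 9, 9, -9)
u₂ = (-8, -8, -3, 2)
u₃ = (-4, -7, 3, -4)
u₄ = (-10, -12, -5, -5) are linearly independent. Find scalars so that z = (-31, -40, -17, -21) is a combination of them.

z = -u₁ - 3u₂ + u₃ + 4u₄

Since u₁, u₂, u₃, u₄ are independent, the coefficients expressing z are uniquely determined by a linear system.
Back-substitution yields (a₁, …, a₄) = (-1, -3, 1, 4).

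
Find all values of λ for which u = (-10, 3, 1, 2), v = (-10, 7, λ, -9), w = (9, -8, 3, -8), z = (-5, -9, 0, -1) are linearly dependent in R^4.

λ = 53/5

The vectors are dependent exactly when the determinant of the matrix with rows u, v, w, z vanishes.
Cofactor expansion gives det = 5777 - 545*λ.
Setting this to zero gives λ = 53/5.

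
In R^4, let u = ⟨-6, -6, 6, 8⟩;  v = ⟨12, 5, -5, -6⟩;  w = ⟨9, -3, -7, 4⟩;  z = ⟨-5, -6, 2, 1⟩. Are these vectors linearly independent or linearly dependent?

The matrix [u|v|w|z] has determinant 2788.
A nonzero determinant means the columns are linearly independent.

linearly independent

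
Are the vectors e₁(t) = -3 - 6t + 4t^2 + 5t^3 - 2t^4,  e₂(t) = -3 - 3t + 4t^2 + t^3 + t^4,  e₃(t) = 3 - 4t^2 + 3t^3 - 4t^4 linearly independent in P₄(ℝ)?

Take coordinates with respect to the standard basis {1, t, …, t^4}.
Place the vectors as rows of a 3×5 matrix and reduce to echelon form.
The reduction yields 2 nonzero rows, so the rank is 2.
Since rank 2 < 3, the set is linearly dependent.
Indeed e₁ - 2e₂ - e₃ = 0.

linearly dependent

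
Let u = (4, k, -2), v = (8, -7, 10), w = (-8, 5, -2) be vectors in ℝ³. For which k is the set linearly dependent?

k = -7/4

Place the vectors as rows of a 3×3 matrix; dependence ⇔ determinant zero.
The determinant works out to -64*k - 112.
Setting this to zero gives k = -7/4.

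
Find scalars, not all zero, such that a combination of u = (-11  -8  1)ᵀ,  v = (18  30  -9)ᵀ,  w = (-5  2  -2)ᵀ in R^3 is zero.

Write the vectors as columns of a matrix and find a nonzero vector in its null space.
One solution (up to scaling) is (3, 1, -3).

3u + v - 3w = 0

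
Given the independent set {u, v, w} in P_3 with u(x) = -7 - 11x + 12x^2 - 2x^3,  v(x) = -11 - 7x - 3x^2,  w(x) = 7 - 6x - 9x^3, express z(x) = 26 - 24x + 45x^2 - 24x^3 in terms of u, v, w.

z = 3u - 3v + 2w

Identify each element with its coordinate vector in ℝ⁴ via {1, x, …, x^3}.
Write z = c₁u + … + c₃w and equate components.
Back-substitution yields (c₁, c₂, c₃) = (3, -3, 2).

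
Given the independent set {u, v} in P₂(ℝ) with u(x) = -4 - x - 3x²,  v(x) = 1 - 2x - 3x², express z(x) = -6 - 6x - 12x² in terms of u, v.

z = 2u + 2v

Identify each element with its coordinate vector in ℝ³ via {1, x, x²}.
Write z = c₁u + c₂v and equate components.
The system has the unique solution (c₁, c₂) = (2, 2).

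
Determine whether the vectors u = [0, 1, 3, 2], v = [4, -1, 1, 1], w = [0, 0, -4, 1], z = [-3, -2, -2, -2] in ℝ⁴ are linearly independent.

linearly independent

Form the 4×4 matrix with these as columns; its determinant is 96.
A nonzero determinant means the columns are linearly independent.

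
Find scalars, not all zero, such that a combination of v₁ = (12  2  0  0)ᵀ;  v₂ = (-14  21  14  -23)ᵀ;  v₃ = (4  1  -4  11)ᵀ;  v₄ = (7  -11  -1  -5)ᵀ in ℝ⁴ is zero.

Write the vectors as columns of a matrix and find a nonzero vector in its null space.
The free variable yields coefficients (1, -1, -3, -2) (any nonzero multiple also works).

v₁ - v₂ - 3v₃ - 2v₄ = 0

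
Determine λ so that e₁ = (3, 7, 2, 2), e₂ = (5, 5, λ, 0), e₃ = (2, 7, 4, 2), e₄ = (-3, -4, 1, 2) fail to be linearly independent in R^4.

λ = -45/11

The set is linearly dependent precisely when det[e₁; e₂; e₃; e₄] = 0.
Cofactor expansion gives det = -22*λ - 90.
Solving -22*λ - 90 = 0 yields λ = -45/11.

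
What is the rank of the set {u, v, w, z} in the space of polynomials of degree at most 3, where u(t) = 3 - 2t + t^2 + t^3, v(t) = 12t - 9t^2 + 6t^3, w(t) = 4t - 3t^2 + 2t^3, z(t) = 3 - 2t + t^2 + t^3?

Pass to coordinate vectors with respect to the basis {1, t, …, t^3}.
Put the 4×4 matrix [u|v|w|z] into echelon form.
Reduction leaves 2 leading entries, giving rank 2.

2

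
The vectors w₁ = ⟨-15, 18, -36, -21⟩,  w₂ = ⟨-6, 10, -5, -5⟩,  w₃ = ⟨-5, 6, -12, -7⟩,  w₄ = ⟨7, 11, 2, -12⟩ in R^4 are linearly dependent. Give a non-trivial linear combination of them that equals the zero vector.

Write the vectors as columns of a matrix and find a nonzero vector in its null space.
The free variable yields coefficients (1, 0, -3, 0) (any nonzero multiple also works).

w₁ - 3w₃ = 0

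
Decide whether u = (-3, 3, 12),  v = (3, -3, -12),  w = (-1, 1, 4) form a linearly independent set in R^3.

linearly dependent

Place the vectors as rows of a 3×3 matrix and reduce to echelon form.
The reduction yields 1 nonzero row, so the rank is 1.
Since rank 1 < 3, the set is linearly dependent.
Indeed u + v = 0.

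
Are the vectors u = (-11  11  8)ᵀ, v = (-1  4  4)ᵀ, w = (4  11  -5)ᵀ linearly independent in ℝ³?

Form the 3×3 matrix with these as columns; its determinant is 609.
A nonzero determinant means the columns are linearly independent.

linearly independent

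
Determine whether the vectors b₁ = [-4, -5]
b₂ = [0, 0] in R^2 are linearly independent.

One of the vectors is the zero vector, so the set is linearly dependent.

linearly dependent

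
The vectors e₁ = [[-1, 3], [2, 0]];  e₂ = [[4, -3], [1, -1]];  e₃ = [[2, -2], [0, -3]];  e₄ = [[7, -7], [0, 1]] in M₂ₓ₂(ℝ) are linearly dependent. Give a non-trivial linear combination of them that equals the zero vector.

Pass to coordinate vectors relative to the basis {E₁₁, E₁₂, E₂₁, E₂₂}.
Row-reduce the matrix with e₁, e₂, e₃, e₄ as columns; the null space gives the coefficients.
The free variable yields coefficients (1, -2, 1, 1) (any nonzero multiple also works).

e₁ - 2e₂ + e₃ + e₄ = 0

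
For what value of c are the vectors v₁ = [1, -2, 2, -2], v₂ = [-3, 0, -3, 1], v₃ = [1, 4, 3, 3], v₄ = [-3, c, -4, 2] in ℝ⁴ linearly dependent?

Dependence holds iff the 4×4 matrix [v₁ v₂ v₃ v₄] is singular.
Cofactor expansion gives det = 20*c - 24.
This vanishes exactly when c = 6/5.

c = 6/5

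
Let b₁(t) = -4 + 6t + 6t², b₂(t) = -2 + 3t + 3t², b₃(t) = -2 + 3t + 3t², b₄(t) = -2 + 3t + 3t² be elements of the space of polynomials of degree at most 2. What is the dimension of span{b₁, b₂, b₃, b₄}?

dim = 1

Use coordinates relative to {1, t, t²}.
Apply Gaussian elimination to the matrix whose rows are b₁, b₂, b₃, b₄.
Reduction leaves 1 leading entry, giving rank 1.
(With 4 elements in a 3-dimensional space the rank is at most 3.)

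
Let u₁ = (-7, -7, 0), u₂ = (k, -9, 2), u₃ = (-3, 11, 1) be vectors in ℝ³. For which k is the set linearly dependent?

k = -37

Dependence holds iff the 3×3 matrix [u₁ u₂ u₃] is singular.
Expanding, det = 7*k + 259.
Setting this to zero gives k = -37.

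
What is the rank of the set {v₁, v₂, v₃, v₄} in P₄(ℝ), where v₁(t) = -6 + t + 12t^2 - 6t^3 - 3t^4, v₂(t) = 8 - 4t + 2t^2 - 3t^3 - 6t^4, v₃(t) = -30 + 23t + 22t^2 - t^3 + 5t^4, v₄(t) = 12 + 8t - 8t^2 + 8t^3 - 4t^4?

Use coordinates relative to {1, t, …, t^4}.
Apply Gaussian elimination to the matrix whose rows are v₁, v₂, v₃, v₄.
Exactly 3 pivots survive; hence the rank is 3.

rank 3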